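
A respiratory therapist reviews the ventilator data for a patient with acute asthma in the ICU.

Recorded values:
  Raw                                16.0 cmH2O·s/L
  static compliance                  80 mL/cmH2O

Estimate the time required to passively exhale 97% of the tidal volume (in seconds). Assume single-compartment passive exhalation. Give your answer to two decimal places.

4.49

τ = R × C = 16.0 × 80 mL/cmH2O = 16.0 × 0.080 L/cmH2O = 1.28 s.
Exhaled fraction f = 1 − e^(−t/τ) → t = −τ·ln(1 − f) = −1.28·ln(0.03) = 4.488 s.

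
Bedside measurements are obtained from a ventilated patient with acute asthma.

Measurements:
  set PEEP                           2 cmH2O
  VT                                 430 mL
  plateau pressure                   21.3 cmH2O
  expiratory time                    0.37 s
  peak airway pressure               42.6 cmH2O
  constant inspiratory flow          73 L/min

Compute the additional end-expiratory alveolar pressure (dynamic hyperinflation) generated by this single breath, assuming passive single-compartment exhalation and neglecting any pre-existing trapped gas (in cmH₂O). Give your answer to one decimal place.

7.5

Flow: 73 L/min ÷ 60 = 1.2167 L/s.
R = (PIP − Pplat)/V̇ = (42.6 − 21.3) / 1.2167 = 21.3/1.2167 = 17.506 cmH2O·s/L.
C = Vt/(Pplat − PEEP) = 430.0 / (21.3 − 2) = 430.0/19.3 = 22.28 mL/cmH2O.
τ = R × C = 17.506 × 0.02228 L/cmH2O = 0.39 s.
Fraction remaining = e^(−Te/τ) = e^(−0.37/0.39) = 0.3872; trapped volume = 430.0 × 0.3872 = 166.5 mL.
Additional alveolar pressure from trapping ≈ V_trapped / C = 166.5 / 22.28 = 7.473 cmH2O.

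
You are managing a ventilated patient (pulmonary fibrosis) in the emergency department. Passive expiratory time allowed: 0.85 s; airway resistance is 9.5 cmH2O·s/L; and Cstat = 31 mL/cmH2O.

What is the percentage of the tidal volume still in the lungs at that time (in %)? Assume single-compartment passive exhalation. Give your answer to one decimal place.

τ = R × C = 9.5 × 31 mL/cmH2O = 9.5 × 0.031 L/cmH2O = 0.2945 s.
Passive exhalation: V(t)/V₀ = e^(−t/τ) = e^(−0.85/0.2945) = 0.05579.
Fraction remaining = 0.05579 → 5.579%.

5.6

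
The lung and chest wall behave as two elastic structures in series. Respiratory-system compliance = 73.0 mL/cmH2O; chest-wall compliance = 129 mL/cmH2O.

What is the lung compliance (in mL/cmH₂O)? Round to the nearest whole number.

1/CL = 1/Crs − 1/Ccw.
1/CL = 1/73.0 − 1/129 = 0.005947.
CL = 168.15 mL/cmH2O.

168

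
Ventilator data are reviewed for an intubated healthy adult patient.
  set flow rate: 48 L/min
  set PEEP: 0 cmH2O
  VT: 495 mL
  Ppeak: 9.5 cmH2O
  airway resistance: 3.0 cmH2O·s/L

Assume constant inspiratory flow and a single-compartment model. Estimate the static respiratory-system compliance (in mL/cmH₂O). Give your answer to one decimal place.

Flow: 48 L/min ÷ 60 = 0.8 L/s.
Equation of motion (constant flow): PIP = Vt/C + R·V̇ + PEEP.
Vt/C = PIP − R·V̇ − PEEP = 9.5 − 3.0×0.8 − 0 = 9.5 − 2.4 − 0 = 7.1 cmH2O.
C = Vt / 7.1 = 495 / 7.1 = 69.718 mL/cmH2O.

69.7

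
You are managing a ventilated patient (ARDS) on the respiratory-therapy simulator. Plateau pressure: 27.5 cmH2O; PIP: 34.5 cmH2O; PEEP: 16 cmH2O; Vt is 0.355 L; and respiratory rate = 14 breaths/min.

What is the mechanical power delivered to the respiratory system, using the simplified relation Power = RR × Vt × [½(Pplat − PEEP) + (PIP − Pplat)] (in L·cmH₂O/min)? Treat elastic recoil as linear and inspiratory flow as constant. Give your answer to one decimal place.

63.4

Per-breath work = Vt × [½(Pplat−PEEP) + (PIP−Pplat)] = 0.355 × [0.5×11.5 + 7.0] = 0.355 × 12.75 = 4.526 L·cmH2O.
Power = 14 × 4.526 = 63.364 L·cmH2O/min.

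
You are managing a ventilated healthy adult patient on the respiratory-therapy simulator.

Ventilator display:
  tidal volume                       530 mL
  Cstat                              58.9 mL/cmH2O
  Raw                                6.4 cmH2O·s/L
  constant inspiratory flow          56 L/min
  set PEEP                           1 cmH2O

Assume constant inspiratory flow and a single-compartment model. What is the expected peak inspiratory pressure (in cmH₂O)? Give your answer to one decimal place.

Flow: 56 L/min ÷ 60 = 0.9333 L/s.
Equation of motion (constant flow): PIP = Vt/C + R·V̇ + PEEP.
PIP = 530/58.9 + 6.4×0.9333 + 1 = 8.998 + 5.973 + 1 = 15.971 cmH2O.

16.0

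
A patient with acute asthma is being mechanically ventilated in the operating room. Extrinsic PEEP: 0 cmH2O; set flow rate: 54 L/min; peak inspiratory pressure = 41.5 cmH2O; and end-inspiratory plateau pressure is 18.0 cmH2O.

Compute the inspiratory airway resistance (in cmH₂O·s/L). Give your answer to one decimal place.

26.1

Flow: 54 L/min ÷ 60 = 0.9 L/s.
Raw = (PIP − Pplat) / flow = (41.5 − 18.0) / 0.9 = 23.5 / 0.9 = 26.111 cmH2O·s/L.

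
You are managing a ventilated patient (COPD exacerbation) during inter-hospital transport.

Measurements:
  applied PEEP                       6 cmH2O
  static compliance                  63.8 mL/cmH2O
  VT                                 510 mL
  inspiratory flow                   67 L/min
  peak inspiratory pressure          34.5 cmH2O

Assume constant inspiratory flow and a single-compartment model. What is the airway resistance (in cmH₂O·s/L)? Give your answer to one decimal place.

Flow: 67 L/min ÷ 60 = 1.1167 L/s.
Equation of motion (constant flow): PIP = Vt/C + R·V̇ + PEEP.
R·V̇ = PIP − Vt/C − PEEP = 34.5 − 510/63.8 − 6 = 34.5 − 7.994 − 6 = 20.506 cmH2O.
R = 20.506 / 1.1167 = 18.363 cmH2O·s/L.

18.4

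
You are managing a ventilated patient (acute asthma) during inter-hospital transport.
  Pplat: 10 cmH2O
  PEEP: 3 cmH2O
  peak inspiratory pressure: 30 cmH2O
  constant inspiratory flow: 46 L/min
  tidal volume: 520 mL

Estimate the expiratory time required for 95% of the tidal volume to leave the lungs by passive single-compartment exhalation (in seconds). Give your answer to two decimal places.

Flow: 46 L/min ÷ 60 = 0.7667 L/s.
R = (PIP − Pplat)/V̇ = (30 − 10) / 0.7667 = 20.0/0.7667 = 26.086 cmH2O·s/L.
C = Vt/(Pplat − PEEP) = 520.0 / (10 − 3) = 520.0/7.0 = 74.286 mL/cmH2O.
τ = R × C = 26.086 × 0.07429 L/cmH2O = 1.938 s.
t = −τ·ln(1 − 0.95) = −1.938·ln(0.05) = 5.806 s.

5.81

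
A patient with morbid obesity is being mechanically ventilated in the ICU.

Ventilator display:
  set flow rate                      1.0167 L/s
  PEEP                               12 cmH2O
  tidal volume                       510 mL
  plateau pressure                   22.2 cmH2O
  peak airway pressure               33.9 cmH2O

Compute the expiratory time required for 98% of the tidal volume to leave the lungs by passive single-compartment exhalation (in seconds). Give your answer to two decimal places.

R = (PIP − Pplat)/V̇ = (33.9 − 22.2) / 1.0167 = 11.7/1.0167 = 11.508 cmH2O·s/L.
C = Vt/(Pplat − PEEP) = 510.0 / (22.2 − 12) = 510.0/10.2 = 50.0 mL/cmH2O.
τ = R × C = 11.508 × 0.05 L/cmH2O = 0.5754 s.
t = −τ·ln(1 − 0.98) = −0.5754·ln(0.02) = 2.251 s.

2.25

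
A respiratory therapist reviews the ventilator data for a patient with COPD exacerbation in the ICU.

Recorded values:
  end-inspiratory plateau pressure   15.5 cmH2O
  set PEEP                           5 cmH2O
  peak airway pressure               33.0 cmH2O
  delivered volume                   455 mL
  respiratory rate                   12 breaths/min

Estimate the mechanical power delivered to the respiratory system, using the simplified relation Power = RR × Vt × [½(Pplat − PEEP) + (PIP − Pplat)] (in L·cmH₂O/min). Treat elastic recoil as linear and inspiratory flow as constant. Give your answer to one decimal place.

Per-breath work = Vt × [½(Pplat−PEEP) + (PIP−Pplat)] = 0.455 × [0.5×10.5 + 17.5] = 0.455 × 22.75 = 10.351 L·cmH2O.
Power = 12 × 10.351 = 124.21 L·cmH2O/min.

124.2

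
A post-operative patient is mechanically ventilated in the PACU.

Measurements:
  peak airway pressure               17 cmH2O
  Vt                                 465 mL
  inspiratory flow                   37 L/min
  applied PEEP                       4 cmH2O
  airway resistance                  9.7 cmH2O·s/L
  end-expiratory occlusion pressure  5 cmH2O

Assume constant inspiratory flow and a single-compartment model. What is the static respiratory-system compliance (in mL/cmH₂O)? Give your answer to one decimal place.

77.3

Flow: 37 L/min ÷ 60 = 0.6167 L/s.
Total PEEP = 5 cmH2O (set 4 + intrinsic 1); this is the baseline alveolar pressure.
Equation of motion (constant flow): PIP = Vt/C + R·V̇ + PEEP.
Vt/C = PIP − R·V̇ − PEEP = 17 − 9.7×0.6167 − 5 = 17 − 5.982 − 5 = 6.018 cmH2O.
C = Vt / 6.018 = 465 / 6.018 = 77.268 mL/cmH2O.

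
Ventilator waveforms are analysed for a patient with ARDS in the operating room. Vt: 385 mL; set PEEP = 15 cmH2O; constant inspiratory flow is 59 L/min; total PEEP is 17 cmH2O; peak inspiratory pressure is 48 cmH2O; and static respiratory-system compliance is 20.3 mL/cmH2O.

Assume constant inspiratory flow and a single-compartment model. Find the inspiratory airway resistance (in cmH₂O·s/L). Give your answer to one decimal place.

Flow: 59 L/min ÷ 60 = 0.9833 L/s.
Total PEEP = 17 cmH2O (set 15 + intrinsic 2); this is the baseline alveolar pressure.
Equation of motion (constant flow): PIP = Vt/C + R·V̇ + PEEP.
R·V̇ = PIP − Vt/C − PEEP = 48 − 385/20.3 − 17 = 48 − 18.966 − 17 = 12.034 cmH2O.
R = 12.034 / 0.9833 = 12.238 cmH2O·s/L.

12.2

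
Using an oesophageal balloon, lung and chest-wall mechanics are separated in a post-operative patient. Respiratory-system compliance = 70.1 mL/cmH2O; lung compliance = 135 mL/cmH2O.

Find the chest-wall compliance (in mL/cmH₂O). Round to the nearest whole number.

146

1/Ccw = 1/Crs − 1/CL.
1/Ccw = 1/70.1 − 1/135 = 0.006858.
Ccw = 145.82 mL/cmH2O.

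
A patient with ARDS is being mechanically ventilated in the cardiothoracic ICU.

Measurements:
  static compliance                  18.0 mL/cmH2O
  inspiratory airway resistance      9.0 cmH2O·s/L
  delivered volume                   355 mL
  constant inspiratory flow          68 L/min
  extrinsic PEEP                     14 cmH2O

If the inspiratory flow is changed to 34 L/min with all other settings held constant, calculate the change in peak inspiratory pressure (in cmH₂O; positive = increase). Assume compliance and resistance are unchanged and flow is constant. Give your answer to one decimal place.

Flow: 68 L/min ÷ 60 = 1.1333 L/s.
New flow: 34 L/min ÷ 60 = 0.5667 L/s.
PIP = Vt/C + R·V̇ + PEEP (constant-flow equation of motion).
Only the resistive term changes: ΔPIP = R × ΔV̇ = 9.0 × (0.5667 − 1.1333) = 9.0 × -0.5666 = -5.099 cmH2O.

-5.1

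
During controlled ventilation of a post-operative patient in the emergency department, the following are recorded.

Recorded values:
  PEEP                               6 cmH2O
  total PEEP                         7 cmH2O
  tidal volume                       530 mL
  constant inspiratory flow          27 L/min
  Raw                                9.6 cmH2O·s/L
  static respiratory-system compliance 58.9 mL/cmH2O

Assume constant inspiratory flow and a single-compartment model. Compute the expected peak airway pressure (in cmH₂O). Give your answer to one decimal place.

Flow: 27 L/min ÷ 60 = 0.45 L/s.
Total PEEP = 7 cmH2O (set 6 + intrinsic 1); this is the baseline alveolar pressure.
Equation of motion (constant flow): PIP = Vt/C + R·V̇ + PEEP.
PIP = 530/58.9 + 9.6×0.45 + 7 = 8.998 + 4.32 + 7 = 20.318 cmH2O.

20.3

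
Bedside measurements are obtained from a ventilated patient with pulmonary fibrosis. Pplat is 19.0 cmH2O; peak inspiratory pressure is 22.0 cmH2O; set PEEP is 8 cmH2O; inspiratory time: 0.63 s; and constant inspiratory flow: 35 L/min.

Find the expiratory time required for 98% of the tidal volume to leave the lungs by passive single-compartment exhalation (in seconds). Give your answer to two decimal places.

0.67

Flow: 35 L/min ÷ 60 = 0.5833 L/s.
Vt = flow × Ti = 0.5833 L/s × 0.63 s × 1000 mL/L = 367.48 mL.
R = (PIP − Pplat)/V̇ = (22.0 − 19.0) / 0.5833 = 3.0/0.5833 = 5.143 cmH2O·s/L.
C = Vt/(Pplat − PEEP) = 367.48 / (19.0 − 8) = 367.48/11.0 = 33.407 mL/cmH2O.
τ = R × C = 5.143 × 0.03341 L/cmH2O = 0.1718 s.
t = −τ·ln(1 − 0.98) = −0.1718·ln(0.02) = 0.6721 s.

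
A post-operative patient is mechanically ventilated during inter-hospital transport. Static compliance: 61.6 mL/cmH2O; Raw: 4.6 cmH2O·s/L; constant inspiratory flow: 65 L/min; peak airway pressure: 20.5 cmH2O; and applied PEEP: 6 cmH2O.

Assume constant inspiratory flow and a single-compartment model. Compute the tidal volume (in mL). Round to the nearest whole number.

586

Flow: 65 L/min ÷ 60 = 1.0833 L/s.
Equation of motion (constant flow): PIP = Vt/C + R·V̇ + PEEP.
Vt/C = PIP − R·V̇ − PEEP = 20.5 − 4.983 − 6 = 9.517 cmH2O.
Vt = C × 9.517 = 61.6 × 9.517 = 586.25 mL.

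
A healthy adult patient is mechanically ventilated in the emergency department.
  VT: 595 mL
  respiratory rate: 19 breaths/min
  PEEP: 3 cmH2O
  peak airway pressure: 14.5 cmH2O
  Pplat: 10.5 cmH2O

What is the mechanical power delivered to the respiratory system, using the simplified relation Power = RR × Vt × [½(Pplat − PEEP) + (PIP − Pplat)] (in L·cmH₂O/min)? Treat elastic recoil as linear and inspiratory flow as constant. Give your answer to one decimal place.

Per-breath work = Vt × [½(Pplat−PEEP) + (PIP−Pplat)] = 0.595 × [0.5×7.5 + 4.0] = 0.595 × 7.75 = 4.611 L·cmH2O.
Power = 19 × 4.611 = 87.609 L·cmH2O/min.

87.6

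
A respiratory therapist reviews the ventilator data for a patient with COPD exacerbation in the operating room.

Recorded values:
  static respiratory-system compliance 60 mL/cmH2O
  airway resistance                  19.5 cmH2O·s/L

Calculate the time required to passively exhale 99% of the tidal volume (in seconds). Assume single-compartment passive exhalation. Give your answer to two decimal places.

τ = R × C = 19.5 × 60 mL/cmH2O = 19.5 × 0.060 L/cmH2O = 1.17 s.
Exhaled fraction f = 1 − e^(−t/τ) → t = −τ·ln(1 − f) = −1.17·ln(0.01) = 5.388 s.

5.39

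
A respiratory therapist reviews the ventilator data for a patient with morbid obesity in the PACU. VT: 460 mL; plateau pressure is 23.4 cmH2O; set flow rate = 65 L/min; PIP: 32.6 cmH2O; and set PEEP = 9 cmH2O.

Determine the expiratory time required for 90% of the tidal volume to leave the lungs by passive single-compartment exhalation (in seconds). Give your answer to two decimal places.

0.62

Flow: 65 L/min ÷ 60 = 1.0833 L/s.
R = (PIP − Pplat)/V̇ = (32.6 − 23.4) / 1.0833 = 9.2/1.0833 = 8.493 cmH2O·s/L.
C = Vt/(Pplat − PEEP) = 460.0 / (23.4 − 9) = 460.0/14.4 = 31.944 mL/cmH2O.
τ = R × C = 8.493 × 0.03194 L/cmH2O = 0.2713 s.
t = −τ·ln(1 − 0.90) = −0.2713·ln(0.1) = 0.6247 s.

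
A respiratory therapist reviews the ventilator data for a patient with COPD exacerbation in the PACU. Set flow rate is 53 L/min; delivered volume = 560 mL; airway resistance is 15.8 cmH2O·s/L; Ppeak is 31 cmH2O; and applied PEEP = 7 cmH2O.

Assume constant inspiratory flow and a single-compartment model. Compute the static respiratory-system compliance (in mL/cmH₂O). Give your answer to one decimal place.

55.8

Flow: 53 L/min ÷ 60 = 0.8833 L/s.
Equation of motion (constant flow): PIP = Vt/C + R·V̇ + PEEP.
Vt/C = PIP − R·V̇ − PEEP = 31 − 15.8×0.8833 − 7 = 31 − 13.956 − 7 = 10.044 cmH2O.
C = Vt / 10.044 = 560 / 10.044 = 55.755 mL/cmH2O.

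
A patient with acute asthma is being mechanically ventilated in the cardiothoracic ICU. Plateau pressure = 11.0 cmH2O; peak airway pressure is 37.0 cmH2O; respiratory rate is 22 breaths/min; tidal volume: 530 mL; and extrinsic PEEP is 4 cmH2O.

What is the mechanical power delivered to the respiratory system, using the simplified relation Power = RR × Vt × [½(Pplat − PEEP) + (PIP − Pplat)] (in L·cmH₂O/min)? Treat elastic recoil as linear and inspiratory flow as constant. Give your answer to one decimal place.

Per-breath work = Vt × [½(Pplat−PEEP) + (PIP−Pplat)] = 0.530 × [0.5×7.0 + 26.0] = 0.530 × 29.5 = 15.635 L·cmH2O.
Power = 22 × 15.635 = 343.97 L·cmH2O/min.

344.0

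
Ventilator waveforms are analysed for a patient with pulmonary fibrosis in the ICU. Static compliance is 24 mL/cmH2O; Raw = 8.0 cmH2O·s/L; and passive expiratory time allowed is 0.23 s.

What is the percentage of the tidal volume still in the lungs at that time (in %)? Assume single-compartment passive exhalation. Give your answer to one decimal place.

τ = R × C = 8.0 × 24 mL/cmH2O = 8.0 × 0.024 L/cmH2O = 0.192 s.
Passive exhalation: V(t)/V₀ = e^(−t/τ) = e^(−0.23/0.192) = 0.3018.
Fraction remaining = 0.3018 → 30.18%.

30.2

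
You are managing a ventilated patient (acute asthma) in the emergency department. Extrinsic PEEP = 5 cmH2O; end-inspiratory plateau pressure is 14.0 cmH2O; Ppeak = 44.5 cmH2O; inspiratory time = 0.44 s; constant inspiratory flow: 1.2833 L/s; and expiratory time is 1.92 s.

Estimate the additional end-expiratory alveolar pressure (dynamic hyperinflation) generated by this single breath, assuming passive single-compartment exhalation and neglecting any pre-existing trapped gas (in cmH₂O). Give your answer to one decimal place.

Vt = flow × Ti = 1.2833 L/s × 0.44 s × 1000 mL/L = 564.65 mL.
R = (PIP − Pplat)/V̇ = (44.5 − 14.0) / 1.2833 = 30.5/1.2833 = 23.767 cmH2O·s/L.
C = Vt/(Pplat − PEEP) = 564.65 / (14.0 − 5) = 564.65/9.0 = 62.739 mL/cmH2O.
τ = R × C = 23.767 × 0.06274 L/cmH2O = 1.491 s.
Fraction remaining = e^(−Te/τ) = e^(−1.92/1.491) = 0.2759; trapped volume = 564.65 × 0.2759 = 155.79 mL.
Additional alveolar pressure from trapping ≈ V_trapped / C = 155.79 / 62.739 = 2.483 cmH2O.

2.5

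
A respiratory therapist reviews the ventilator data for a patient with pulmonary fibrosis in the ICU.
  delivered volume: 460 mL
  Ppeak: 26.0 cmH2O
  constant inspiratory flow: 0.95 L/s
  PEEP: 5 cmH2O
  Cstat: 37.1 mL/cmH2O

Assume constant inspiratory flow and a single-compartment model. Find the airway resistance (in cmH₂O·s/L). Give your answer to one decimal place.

Equation of motion (constant flow): PIP = Vt/C + R·V̇ + PEEP.
R·V̇ = PIP − Vt/C − PEEP = 26.0 − 460/37.1 − 5 = 26.0 − 12.399 − 5 = 8.601 cmH2O.
R = 8.601 / 0.95 = 9.054 cmH2O·s/L.

9.1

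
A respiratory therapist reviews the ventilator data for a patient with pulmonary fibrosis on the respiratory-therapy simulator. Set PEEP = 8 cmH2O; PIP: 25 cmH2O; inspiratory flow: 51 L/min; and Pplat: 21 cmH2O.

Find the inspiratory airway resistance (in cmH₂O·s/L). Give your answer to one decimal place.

Flow: 51 L/min ÷ 60 = 0.85 L/s.
Raw = (PIP − Pplat) / flow = (25 − 21) / 0.85 = 4.0 / 0.85 = 4.706 cmH2O·s/L.

4.7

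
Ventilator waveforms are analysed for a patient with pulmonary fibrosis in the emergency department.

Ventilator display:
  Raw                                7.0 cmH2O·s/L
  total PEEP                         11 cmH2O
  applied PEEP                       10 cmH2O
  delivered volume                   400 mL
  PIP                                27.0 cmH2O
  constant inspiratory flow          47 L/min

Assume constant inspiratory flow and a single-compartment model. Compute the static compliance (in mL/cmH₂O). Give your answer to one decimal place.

Flow: 47 L/min ÷ 60 = 0.7833 L/s.
Total PEEP = 11 cmH2O (set 10 + intrinsic 1); this is the baseline alveolar pressure.
Equation of motion (constant flow): PIP = Vt/C + R·V̇ + PEEP.
Vt/C = PIP − R·V̇ − PEEP = 27.0 − 7.0×0.7833 − 11 = 27.0 − 5.483 − 11 = 10.517 cmH2O.
C = Vt / 10.517 = 400 / 10.517 = 38.034 mL/cmH2O.

38.0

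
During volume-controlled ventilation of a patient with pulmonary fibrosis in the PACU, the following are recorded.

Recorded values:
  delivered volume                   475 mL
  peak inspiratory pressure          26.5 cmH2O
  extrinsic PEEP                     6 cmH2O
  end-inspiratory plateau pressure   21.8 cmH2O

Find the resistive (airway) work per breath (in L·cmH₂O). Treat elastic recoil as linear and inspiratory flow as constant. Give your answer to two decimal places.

With constant inspiratory flow the resistive pressure is constant at PIP − Pplat = 26.5 − 21.8 = 4.7 cmH2O, so resistive work = 4.7 × 0.475 = 2.233 L·cmH2O.

2.23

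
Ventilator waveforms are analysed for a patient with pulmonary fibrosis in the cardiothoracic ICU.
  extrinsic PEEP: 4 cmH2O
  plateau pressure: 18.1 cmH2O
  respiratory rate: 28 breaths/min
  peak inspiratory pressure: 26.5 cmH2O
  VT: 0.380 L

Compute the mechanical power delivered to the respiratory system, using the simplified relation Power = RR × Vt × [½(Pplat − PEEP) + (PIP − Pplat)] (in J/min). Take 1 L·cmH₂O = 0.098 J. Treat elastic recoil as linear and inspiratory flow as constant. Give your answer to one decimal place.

16.1

Per-breath work = Vt × [½(Pplat−PEEP) + (PIP−Pplat)] = 0.380 × [0.5×14.1 + 8.4] = 0.380 × 15.45 = 5.871 L·cmH2O.
Power = 28 × 5.871 = 164.39 L·cmH2O/min.
× 0.098 J/(L·cmH2O) → 16.11 J/min.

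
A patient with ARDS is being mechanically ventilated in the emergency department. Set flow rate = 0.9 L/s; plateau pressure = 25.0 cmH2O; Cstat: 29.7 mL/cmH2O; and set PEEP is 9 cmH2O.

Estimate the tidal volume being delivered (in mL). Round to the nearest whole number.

Vt = Cstat × (Pplat − PEEP) = 29.7 × (25.0 − 9) = 29.7 × 16.0 = 475.2 mL.

475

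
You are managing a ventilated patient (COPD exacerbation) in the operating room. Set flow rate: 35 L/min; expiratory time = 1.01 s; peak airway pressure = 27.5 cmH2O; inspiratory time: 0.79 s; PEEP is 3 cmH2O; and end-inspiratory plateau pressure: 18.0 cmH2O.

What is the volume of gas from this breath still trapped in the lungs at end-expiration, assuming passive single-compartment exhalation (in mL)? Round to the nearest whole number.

Flow: 35 L/min ÷ 60 = 0.5833 L/s.
Vt = flow × Ti = 0.5833 L/s × 0.79 s × 1000 mL/L = 460.81 mL.
R = (PIP − Pplat)/V̇ = (27.5 − 18.0) / 0.5833 = 9.5/0.5833 = 16.287 cmH2O·s/L.
C = Vt/(Pplat − PEEP) = 460.81 / (18.0 − 3) = 460.81/15.0 = 30.721 mL/cmH2O.
τ = R × C = 16.287 × 0.03072 L/cmH2O = 0.5003 s.
Fraction remaining = e^(−Te/τ) = e^(−1.01/0.5003) = 0.1328.
Trapped volume = 460.81 × 0.1328 = 61.196 mL.

61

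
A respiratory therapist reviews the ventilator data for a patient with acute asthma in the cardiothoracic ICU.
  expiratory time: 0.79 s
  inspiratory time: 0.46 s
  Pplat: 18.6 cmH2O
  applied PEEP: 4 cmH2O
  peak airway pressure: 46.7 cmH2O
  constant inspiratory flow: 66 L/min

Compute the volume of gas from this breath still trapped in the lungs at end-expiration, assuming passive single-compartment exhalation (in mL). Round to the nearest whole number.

207

Flow: 66 L/min ÷ 60 = 1.1 L/s.
Vt = flow × Ti = 1.1 L/s × 0.46 s × 1000 mL/L = 506.0 mL.
R = (PIP − Pplat)/V̇ = (46.7 − 18.6) / 1.1 = 28.1/1.1 = 25.545 cmH2O·s/L.
C = Vt/(Pplat − PEEP) = 506.0 / (18.6 − 4) = 506.0/14.6 = 34.658 mL/cmH2O.
τ = R × C = 25.545 × 0.03466 L/cmH2O = 0.8854 s.
Fraction remaining = e^(−Te/τ) = e^(−0.79/0.8854) = 0.4097.
Trapped volume = 506.0 × 0.4097 = 207.31 mL.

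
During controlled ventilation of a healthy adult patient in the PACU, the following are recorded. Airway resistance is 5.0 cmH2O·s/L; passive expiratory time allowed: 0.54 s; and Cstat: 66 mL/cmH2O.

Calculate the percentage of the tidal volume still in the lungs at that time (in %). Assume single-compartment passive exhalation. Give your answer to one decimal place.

τ = R × C = 5.0 × 66 mL/cmH2O = 5.0 × 0.066 L/cmH2O = 0.33 s.
Passive exhalation: V(t)/V₀ = e^(−t/τ) = e^(−0.54/0.33) = 0.1947.
Fraction remaining = 0.1947 → 19.47%.

19.5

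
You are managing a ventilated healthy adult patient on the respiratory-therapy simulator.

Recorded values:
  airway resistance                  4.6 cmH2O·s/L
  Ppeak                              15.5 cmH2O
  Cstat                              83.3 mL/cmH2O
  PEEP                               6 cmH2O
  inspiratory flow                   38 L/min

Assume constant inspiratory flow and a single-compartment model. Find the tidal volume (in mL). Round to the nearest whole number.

549

Flow: 38 L/min ÷ 60 = 0.6333 L/s.
Equation of motion (constant flow): PIP = Vt/C + R·V̇ + PEEP.
Vt/C = PIP − R·V̇ − PEEP = 15.5 − 2.913 − 6 = 6.587 cmH2O.
Vt = C × 6.587 = 83.3 × 6.587 = 548.7 mL.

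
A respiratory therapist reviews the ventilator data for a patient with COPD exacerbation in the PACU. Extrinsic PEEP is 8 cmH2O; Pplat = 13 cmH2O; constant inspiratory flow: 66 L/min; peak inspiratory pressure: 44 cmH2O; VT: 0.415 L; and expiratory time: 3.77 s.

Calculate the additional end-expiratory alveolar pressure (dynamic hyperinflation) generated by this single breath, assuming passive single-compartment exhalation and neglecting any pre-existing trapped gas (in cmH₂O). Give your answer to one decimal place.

Flow: 66 L/min ÷ 60 = 1.1 L/s.
R = (PIP − Pplat)/V̇ = (44 − 13) / 1.1 = 31.0/1.1 = 28.182 cmH2O·s/L.
C = Vt/(Pplat − PEEP) = 415.0 / (13 − 8) = 415.0/5.0 = 83.0 mL/cmH2O.
τ = R × C = 28.182 × 0.083 L/cmH2O = 2.339 s.
Fraction remaining = e^(−Te/τ) = e^(−3.77/2.339) = 0.1995; trapped volume = 415.0 × 0.1995 = 82.793 mL.
Additional alveolar pressure from trapping ≈ V_trapped / C = 82.793 / 83.0 = 0.9975 cmH2O.

1.0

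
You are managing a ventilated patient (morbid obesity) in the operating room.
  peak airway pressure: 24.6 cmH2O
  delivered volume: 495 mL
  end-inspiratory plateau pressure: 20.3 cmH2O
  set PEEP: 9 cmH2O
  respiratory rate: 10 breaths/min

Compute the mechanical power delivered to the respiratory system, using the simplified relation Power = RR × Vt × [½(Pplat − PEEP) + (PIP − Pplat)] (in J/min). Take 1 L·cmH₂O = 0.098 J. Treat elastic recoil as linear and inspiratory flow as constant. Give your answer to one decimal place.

4.8

Per-breath work = Vt × [½(Pplat−PEEP) + (PIP−Pplat)] = 0.495 × [0.5×11.3 + 4.3] = 0.495 × 9.95 = 4.925 L·cmH2O.
Power = 10 × 4.925 = 49.25 L·cmH2O/min.
× 0.098 J/(L·cmH2O) → 4.827 J/min.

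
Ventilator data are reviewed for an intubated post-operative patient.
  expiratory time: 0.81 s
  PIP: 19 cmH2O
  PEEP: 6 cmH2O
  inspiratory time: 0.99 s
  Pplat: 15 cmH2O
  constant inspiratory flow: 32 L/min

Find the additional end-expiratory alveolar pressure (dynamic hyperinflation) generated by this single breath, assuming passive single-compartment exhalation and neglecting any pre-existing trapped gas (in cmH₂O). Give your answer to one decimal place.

Flow: 32 L/min ÷ 60 = 0.5333 L/s.
Vt = flow × Ti = 0.5333 L/s × 0.99 s × 1000 mL/L = 527.97 mL.
R = (PIP − Pplat)/V̇ = (19 − 15) / 0.5333 = 4.0/0.5333 = 7.5 cmH2O·s/L.
C = Vt/(Pplat − PEEP) = 527.97 / (15 − 6) = 527.97/9.0 = 58.663 mL/cmH2O.
τ = R × C = 7.5 × 0.05866 L/cmH2O = 0.44 s.
Fraction remaining = e^(−Te/τ) = e^(−0.81/0.44) = 0.1587; trapped volume = 527.97 × 0.1587 = 83.789 mL.
Additional alveolar pressure from trapping ≈ V_trapped / C = 83.789 / 58.663 = 1.428 cmH2O.

1.4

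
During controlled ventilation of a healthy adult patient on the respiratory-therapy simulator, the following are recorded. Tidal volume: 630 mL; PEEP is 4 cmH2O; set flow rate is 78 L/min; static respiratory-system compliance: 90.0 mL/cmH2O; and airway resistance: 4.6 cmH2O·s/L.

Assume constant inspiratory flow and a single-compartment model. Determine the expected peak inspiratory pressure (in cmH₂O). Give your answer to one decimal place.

Flow: 78 L/min ÷ 60 = 1.3 L/s.
Equation of motion (constant flow): PIP = Vt/C + R·V̇ + PEEP.
PIP = 630/90.0 + 4.6×1.3 + 4 = 7.0 + 5.98 + 4 = 16.98 cmH2O.

17.0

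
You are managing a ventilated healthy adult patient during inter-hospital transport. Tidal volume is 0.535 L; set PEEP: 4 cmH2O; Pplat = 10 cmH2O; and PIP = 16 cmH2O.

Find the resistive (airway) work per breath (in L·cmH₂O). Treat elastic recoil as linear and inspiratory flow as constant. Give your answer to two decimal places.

With constant inspiratory flow the resistive pressure is constant at PIP − Pplat = 16 − 10 = 6.0 cmH2O, so resistive work = 6.0 × 0.535 = 3.21 L·cmH2O.

3.21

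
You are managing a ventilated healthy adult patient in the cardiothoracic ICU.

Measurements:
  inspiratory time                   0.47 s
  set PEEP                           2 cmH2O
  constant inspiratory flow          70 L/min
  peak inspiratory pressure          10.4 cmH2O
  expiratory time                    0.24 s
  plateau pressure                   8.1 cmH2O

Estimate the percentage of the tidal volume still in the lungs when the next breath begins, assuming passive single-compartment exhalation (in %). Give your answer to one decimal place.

25.8

Flow: 70 L/min ÷ 60 = 1.1667 L/s.
Vt = flow × Ti = 1.1667 L/s × 0.47 s × 1000 mL/L = 548.35 mL.
R = (PIP − Pplat)/V̇ = (10.4 − 8.1) / 1.1667 = 2.3/1.1667 = 1.971 cmH2O·s/L.
C = Vt/(Pplat − PEEP) = 548.35 / (8.1 − 2) = 548.35/6.1 = 89.893 mL/cmH2O.
τ = R × C = 1.971 × 0.08989 L/cmH2O = 0.1772 s.
Fraction remaining at end-expiration = e^(−Te/τ) = e^(−0.24/0.1772) = 0.2581 → 25.81%.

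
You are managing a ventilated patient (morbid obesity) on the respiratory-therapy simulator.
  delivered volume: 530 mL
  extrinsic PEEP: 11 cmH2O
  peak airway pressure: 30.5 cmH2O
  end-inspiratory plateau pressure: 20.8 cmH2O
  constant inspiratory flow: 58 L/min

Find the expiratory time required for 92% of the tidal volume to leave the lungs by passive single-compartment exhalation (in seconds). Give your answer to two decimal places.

1.37

Flow: 58 L/min ÷ 60 = 0.9667 L/s.
R = (PIP − Pplat)/V̇ = (30.5 − 20.8) / 0.9667 = 9.7/0.9667 = 10.034 cmH2O·s/L.
C = Vt/(Pplat − PEEP) = 530.0 / (20.8 − 11) = 530.0/9.8 = 54.082 mL/cmH2O.
τ = R × C = 10.034 × 0.05408 L/cmH2O = 0.5426 s.
t = −τ·ln(1 − 0.92) = −0.5426·ln(0.08) = 1.37 s.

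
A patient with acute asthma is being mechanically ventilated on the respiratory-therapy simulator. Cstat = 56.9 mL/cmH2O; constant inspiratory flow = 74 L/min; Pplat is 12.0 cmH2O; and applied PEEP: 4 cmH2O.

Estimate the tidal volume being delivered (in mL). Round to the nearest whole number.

Vt = Cstat × (Pplat − PEEP) = 56.9 × (12.0 − 4) = 56.9 × 8.0 = 455.2 mL.

455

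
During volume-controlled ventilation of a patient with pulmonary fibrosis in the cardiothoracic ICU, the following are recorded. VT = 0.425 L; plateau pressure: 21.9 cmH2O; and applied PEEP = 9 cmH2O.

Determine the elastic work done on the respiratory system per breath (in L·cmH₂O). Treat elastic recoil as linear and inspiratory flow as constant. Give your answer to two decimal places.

2.74

Elastic work ≈ ½ × (Pplat − PEEP) × Vt = 0.5 × (21.9 − 9) × 0.425 L = 0.5 × 12.9 × 0.425 = 2.741 L·cmH2O.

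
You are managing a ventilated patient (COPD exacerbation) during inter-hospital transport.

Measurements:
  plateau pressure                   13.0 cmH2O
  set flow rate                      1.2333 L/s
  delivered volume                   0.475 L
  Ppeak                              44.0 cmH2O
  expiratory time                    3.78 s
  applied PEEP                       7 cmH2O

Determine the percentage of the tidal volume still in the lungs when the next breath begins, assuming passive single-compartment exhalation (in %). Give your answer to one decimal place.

R = (PIP − Pplat)/V̇ = (44.0 − 13.0) / 1.2333 = 31.0/1.2333 = 25.136 cmH2O·s/L.
C = Vt/(Pplat − PEEP) = 475.0 / (13.0 − 7) = 475.0/6.0 = 79.167 mL/cmH2O.
τ = R × C = 25.136 × 0.07917 L/cmH2O = 1.99 s.
Fraction remaining at end-expiration = e^(−Te/τ) = e^(−3.78/1.99) = 0.1496 → 14.96%.

15.0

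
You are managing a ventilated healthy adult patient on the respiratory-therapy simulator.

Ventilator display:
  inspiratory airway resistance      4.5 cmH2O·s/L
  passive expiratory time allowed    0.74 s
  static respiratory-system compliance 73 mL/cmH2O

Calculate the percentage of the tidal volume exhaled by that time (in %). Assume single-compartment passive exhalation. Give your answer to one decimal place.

τ = R × C = 4.5 × 73 mL/cmH2O = 4.5 × 0.073 L/cmH2O = 0.3285 s.
Passive exhalation: V(t)/V₀ = e^(−t/τ) = e^(−0.74/0.3285) = 0.1051.
Fraction exhaled = 1 − 0.1051 = 0.8949 → 89.49%.

89.5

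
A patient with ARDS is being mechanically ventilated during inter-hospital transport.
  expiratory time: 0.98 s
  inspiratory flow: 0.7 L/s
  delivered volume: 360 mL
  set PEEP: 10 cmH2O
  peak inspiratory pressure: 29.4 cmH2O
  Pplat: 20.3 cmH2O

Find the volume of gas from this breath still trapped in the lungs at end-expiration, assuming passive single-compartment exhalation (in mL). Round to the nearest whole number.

42

R = (PIP − Pplat)/V̇ = (29.4 − 20.3) / 0.7 = 9.1/0.7 = 13.0 cmH2O·s/L.
C = Vt/(Pplat − PEEP) = 360.0 / (20.3 − 10) = 360.0/10.3 = 34.951 mL/cmH2O.
τ = R × C = 13.0 × 0.03495 L/cmH2O = 0.4544 s.
Fraction remaining = e^(−Te/τ) = e^(−0.98/0.4544) = 0.1157.
Trapped volume = 360.0 × 0.1157 = 41.652 mL.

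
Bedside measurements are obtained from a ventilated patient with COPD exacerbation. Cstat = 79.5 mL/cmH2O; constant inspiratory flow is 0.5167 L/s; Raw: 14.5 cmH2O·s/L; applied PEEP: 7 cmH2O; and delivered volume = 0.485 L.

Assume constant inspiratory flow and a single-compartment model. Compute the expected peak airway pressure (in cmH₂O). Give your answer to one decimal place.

Equation of motion (constant flow): PIP = Vt/C + R·V̇ + PEEP.
PIP = 485/79.5 + 14.5×0.5167 + 7 = 6.101 + 7.492 + 7 = 20.593 cmH2O.

20.6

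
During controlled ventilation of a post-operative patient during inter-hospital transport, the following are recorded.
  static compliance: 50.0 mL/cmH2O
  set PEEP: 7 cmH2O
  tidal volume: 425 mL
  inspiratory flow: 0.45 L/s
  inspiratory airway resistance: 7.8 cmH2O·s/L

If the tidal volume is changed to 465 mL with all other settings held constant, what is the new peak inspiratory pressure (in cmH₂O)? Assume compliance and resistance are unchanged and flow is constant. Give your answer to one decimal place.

PIP = Vt/C + R·V̇ + PEEP (constant-flow equation of motion).
Only the elastic term changes: ΔPIP = ΔVt / C = (465 − 425) / 50.0 = 0.8 cmH2O.
Original PIP = 425/50.0 + 7.8×0.45 + 7 = 19.01 cmH2O; new PIP = 19.01 + (0.8) = 19.81 cmH2O.

19.8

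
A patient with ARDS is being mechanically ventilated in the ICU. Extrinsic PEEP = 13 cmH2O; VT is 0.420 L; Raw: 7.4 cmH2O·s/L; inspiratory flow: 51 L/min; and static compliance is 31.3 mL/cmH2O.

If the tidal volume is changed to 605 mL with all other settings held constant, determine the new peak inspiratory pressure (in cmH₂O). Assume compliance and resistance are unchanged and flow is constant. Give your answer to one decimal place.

38.6

Flow: 51 L/min ÷ 60 = 0.85 L/s.
PIP = Vt/C + R·V̇ + PEEP (constant-flow equation of motion).
Only the elastic term changes: ΔPIP = ΔVt / C = (605 − 420) / 31.3 = 5.911 cmH2O.
Original PIP = 420/31.3 + 7.4×0.85 + 13 = 32.709 cmH2O; new PIP = 32.709 + (5.911) = 38.62 cmH2O.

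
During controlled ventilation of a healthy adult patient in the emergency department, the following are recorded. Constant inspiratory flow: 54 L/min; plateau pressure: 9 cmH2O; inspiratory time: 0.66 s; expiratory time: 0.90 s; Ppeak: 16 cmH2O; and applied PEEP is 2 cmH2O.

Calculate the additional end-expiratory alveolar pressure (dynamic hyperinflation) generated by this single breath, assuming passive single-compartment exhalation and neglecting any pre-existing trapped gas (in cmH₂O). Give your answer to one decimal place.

1.8

Flow: 54 L/min ÷ 60 = 0.9 L/s.
Vt = flow × Ti = 0.9 L/s × 0.66 s × 1000 mL/L = 594.0 mL.
R = (PIP − Pplat)/V̇ = (16 − 9) / 0.9 = 7.0/0.9 = 7.778 cmH2O·s/L.
C = Vt/(Pplat − PEEP) = 594.0 / (9 − 2) = 594.0/7.0 = 84.857 mL/cmH2O.
τ = R × C = 7.778 × 0.08486 L/cmH2O = 0.66 s.
Fraction remaining = e^(−Te/τ) = e^(−0.90/0.66) = 0.2557; trapped volume = 594.0 × 0.2557 = 151.89 mL.
Additional alveolar pressure from trapping ≈ V_trapped / C = 151.89 / 84.857 = 1.79 cmH2O.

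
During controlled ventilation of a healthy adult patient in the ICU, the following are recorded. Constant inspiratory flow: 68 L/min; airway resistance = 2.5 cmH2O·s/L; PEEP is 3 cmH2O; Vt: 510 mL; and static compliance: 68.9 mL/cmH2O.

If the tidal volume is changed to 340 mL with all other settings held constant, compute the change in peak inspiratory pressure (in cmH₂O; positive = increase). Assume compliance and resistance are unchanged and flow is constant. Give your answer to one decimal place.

-2.5

PIP = Vt/C + R·V̇ + PEEP (constant-flow equation of motion).
Only the elastic term changes: ΔPIP = ΔVt / C = (340 − 510) / 68.9 = -2.467 cmH2O.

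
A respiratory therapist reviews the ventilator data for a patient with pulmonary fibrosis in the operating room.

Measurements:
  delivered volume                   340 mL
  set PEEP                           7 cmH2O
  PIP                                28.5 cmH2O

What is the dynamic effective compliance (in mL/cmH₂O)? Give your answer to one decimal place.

15.8

Dynamic compliance = Vt / (PIP − PEEP) = 340 / (28.5 − 7) = 340 / 21.5 = 15.814 mL/cmH2O.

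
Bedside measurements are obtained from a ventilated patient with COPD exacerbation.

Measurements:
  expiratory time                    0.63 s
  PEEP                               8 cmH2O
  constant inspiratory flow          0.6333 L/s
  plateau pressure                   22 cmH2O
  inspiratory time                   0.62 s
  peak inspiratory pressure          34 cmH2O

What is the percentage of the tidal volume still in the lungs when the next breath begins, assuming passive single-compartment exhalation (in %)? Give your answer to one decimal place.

30.6

Vt = flow × Ti = 0.6333 L/s × 0.62 s × 1000 mL/L = 392.65 mL.
R = (PIP − Pplat)/V̇ = (34 − 22) / 0.6333 = 12.0/0.6333 = 18.948 cmH2O·s/L.
C = Vt/(Pplat − PEEP) = 392.65 / (22 − 8) = 392.65/14.0 = 28.046 mL/cmH2O.
τ = R × C = 18.948 × 0.02805 L/cmH2O = 0.5315 s.
Fraction remaining at end-expiration = e^(−Te/τ) = e^(−0.63/0.5315) = 0.3056 → 30.56%.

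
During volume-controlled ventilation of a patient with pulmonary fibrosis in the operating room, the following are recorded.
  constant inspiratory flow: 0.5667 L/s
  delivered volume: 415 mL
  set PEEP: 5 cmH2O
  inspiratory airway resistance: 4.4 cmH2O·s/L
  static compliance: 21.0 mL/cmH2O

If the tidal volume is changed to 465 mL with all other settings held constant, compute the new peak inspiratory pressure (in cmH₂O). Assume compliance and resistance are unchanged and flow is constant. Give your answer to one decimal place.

29.6

PIP = Vt/C + R·V̇ + PEEP (constant-flow equation of motion).
Only the elastic term changes: ΔPIP = ΔVt / C = (465 − 415) / 21.0 = 2.381 cmH2O.
Original PIP = 415/21.0 + 4.4×0.5667 + 5 = 27.255 cmH2O; new PIP = 27.255 + (2.381) = 29.636 cmH2O.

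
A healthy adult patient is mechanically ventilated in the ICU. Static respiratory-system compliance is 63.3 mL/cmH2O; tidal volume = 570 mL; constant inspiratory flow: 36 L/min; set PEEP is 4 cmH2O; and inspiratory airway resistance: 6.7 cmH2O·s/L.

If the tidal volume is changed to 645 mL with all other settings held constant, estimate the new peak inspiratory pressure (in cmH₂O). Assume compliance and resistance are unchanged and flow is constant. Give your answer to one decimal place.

18.2

Flow: 36 L/min ÷ 60 = 0.6 L/s.
PIP = Vt/C + R·V̇ + PEEP (constant-flow equation of motion).
Only the elastic term changes: ΔPIP = ΔVt / C = (645 − 570) / 63.3 = 1.185 cmH2O.
Original PIP = 570/63.3 + 6.7×0.6 + 4 = 17.025 cmH2O; new PIP = 17.025 + (1.185) = 18.21 cmH2O.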